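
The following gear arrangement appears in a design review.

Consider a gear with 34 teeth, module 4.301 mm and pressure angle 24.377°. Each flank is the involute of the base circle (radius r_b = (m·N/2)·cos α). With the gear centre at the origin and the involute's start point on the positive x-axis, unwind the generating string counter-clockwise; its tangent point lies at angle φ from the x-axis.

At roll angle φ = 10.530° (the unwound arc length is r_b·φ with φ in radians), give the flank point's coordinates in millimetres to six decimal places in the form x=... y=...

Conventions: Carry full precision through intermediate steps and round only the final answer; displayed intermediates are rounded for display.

x=67.713823 y=0.137339

single-mesh involute tooth geometry (34T wheel at module 4.301)
pitch radius r_p = m·N/2 = 4.301·34/2 = 73.117000
base radius r_b = r_p·cos α = 73.117000·cos 24.377° = 66.598577
roll angle φ = 10.530° = 0.18378317 rad
x = r_b·(cos φ + φ·sin φ) = 67.713823
y = r_b·(sin φ − φ·cos φ) = 0.137339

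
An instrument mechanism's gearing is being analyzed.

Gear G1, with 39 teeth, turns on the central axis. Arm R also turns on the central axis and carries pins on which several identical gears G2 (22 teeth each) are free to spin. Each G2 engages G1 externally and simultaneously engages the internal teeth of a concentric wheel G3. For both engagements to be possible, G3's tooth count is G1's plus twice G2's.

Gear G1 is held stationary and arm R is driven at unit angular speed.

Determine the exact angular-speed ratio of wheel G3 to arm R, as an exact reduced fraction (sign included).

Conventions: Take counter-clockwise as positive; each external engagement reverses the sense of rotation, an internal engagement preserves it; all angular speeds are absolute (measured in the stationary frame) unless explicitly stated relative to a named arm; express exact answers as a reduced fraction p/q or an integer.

class = planetary set [G3 = 39+2·22 = 83; Willis about the carrier]
ring teeth: 39 + 2·22 = 83
39(ω_sun−ω_arm) = −83(ω_ring−ω_arm),  ω_sun = 0, ω_arm = 1
ω_ring = 1 − (39/83)(0−1) = 122/83
ω_out/ω_in = 122/83

122/83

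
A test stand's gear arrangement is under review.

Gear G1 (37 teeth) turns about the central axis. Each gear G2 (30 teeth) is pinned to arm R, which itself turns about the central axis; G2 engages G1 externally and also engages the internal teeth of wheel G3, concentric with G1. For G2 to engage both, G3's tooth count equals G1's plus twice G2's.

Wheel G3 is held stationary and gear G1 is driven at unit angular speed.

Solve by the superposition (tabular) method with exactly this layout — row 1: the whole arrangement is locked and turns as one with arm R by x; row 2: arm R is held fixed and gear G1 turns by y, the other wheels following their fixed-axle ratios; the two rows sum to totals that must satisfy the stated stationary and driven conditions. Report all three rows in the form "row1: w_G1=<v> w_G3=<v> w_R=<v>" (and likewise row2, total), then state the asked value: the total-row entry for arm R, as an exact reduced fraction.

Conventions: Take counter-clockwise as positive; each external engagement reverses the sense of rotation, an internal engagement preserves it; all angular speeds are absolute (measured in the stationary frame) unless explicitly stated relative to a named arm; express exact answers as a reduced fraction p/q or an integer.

row1: w_G1=37/134 w_G3=37/134 w_R=37/134
row2: w_G1=97/134 w_G3=-37/134 w_R=0
total: w_G1=1 w_G3=0 w_R=37/134
asked value: 37/134

planetary set (37T centre, 30T on arm, 97T internal) — Willis relation
row 1 (train locked, turned with arm): all members turn x
row 2 (arm held, sun turns y): ω_ring = −(37/97)·y, ω_arm = 0
boundary: total ω_ring = x − (37/97)·y = 0 and total ω_sun = x + y = 1  ⇒  y = 97/134, x = 37/134
row 2 ring = −(37/97)·97/134 = -37/134
totals (row 1 + row 2): sun 37/134 + 97/134 = 1, ring 37/134 + (-37/134) = 0, arm 37/134 + 0 = 37/134
asked cell (total, arm) = 37/134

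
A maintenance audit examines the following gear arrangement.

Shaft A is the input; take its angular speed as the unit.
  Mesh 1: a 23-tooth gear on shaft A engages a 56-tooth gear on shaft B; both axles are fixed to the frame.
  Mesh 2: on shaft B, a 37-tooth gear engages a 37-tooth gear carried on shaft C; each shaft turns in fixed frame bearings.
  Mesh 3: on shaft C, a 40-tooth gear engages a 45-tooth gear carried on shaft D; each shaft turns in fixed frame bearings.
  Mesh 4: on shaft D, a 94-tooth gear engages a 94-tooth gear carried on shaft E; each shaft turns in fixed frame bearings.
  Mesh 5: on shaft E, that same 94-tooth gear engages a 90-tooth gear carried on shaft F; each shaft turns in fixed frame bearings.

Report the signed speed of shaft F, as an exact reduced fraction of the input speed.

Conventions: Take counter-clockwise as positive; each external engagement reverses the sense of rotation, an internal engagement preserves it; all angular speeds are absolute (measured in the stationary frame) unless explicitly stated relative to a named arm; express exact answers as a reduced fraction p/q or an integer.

5-mesh fixed-axis compound train (all bearings frame-fixed)
mesh 1 [23T→56T]: |ω|/ω_in = 1×23/56 = 23/56, sense flips to −
mesh 2 [37T→37T]: |ω|/ω_in = (23/56)×37/37 = 23/56, sense flips to +
mesh 3 [40T→45T]: |ω|/ω_in = (23/56)×40/45 = 23/63, sense flips to −
mesh 4 [94T→94T]: |ω|/ω_in = (23/63)×94/94 = 23/63, sense flips to +
mesh 5 [94T→90T]: |ω|/ω_in = (23/63)×94/90 = 1081/2835, sense flips to −
signed output speed (× input speed) = -1081/2835

-1081/2835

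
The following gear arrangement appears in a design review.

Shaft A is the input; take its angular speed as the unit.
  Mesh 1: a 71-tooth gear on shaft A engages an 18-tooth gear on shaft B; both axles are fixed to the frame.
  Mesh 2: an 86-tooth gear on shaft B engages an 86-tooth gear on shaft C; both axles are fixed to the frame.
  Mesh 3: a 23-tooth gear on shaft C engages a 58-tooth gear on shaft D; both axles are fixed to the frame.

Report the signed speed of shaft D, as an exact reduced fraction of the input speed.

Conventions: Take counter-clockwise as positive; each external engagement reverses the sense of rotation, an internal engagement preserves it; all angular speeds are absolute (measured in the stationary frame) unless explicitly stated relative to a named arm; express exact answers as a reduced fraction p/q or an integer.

-1633/1044

3-mesh fixed-axis compound train (all bearings frame-fixed)
mesh 1 [71T→18T]: |ω|/ω_in = 1×71/18 = 71/18, sense flips to −
mesh 2 [86T→86T]: |ω|/ω_in = (71/18)×86/86 = 71/18, sense flips to +
mesh 3 [23T→58T]: |ω|/ω_in = (71/18)×23/58 = 1633/1044, sense flips to −
signed output speed (× input speed) = -1633/1044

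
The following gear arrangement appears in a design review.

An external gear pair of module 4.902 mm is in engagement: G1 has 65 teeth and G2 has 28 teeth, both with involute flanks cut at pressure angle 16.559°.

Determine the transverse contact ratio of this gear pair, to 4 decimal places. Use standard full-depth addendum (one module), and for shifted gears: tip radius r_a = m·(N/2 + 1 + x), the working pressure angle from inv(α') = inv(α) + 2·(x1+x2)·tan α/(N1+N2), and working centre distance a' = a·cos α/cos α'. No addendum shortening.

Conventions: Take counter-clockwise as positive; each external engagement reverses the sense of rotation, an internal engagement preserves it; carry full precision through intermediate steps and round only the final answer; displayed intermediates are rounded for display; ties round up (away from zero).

1.9162

recognized (one external pair, fixed centres): single-mesh tooth geometry, m = 4.902, N1 = 65, N2 = 28
base radii: r_b1 = 152.707691, r_b2 = 65.781775
tip radii: r_a1 = 164.217000, r_a2 = 73.530000
no profile shift: α' = α, a' = a
action lengths: √(r_a1²−r_b1²) = 60.395232, √(r_a2²−r_b2²) = 32.854513
base pitch p_b = π·m·cos α = 14.761396
CR = (60.395232 + 32.854513 − 227.943000·sin 16.55900°)/14.761396 = 1.916175
contact ratio ≈ 1.9162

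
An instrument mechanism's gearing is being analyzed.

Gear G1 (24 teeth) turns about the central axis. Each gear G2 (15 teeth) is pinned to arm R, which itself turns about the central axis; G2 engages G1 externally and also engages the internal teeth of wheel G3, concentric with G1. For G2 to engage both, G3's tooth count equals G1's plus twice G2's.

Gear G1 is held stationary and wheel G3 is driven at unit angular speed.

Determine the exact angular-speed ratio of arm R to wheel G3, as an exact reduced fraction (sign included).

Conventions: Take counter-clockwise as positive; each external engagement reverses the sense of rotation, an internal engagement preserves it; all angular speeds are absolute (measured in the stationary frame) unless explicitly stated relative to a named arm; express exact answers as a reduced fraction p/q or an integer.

9/13

topology: planetary set — G1 24T / G2 15T / G3 54T, arm = carrier (Willis)
ring teeth: 24 + 2·15 = 54
24(ω_sun−ω_arm) = −54(ω_ring−ω_arm),  ω_sun = 0, ω_ring = 1
24(0−ω_arm) = −54(1−ω_arm)  ⇒  78·ω_arm = 54  ⇒  ω_arm = 9/13
ω_out/ω_in = 9/13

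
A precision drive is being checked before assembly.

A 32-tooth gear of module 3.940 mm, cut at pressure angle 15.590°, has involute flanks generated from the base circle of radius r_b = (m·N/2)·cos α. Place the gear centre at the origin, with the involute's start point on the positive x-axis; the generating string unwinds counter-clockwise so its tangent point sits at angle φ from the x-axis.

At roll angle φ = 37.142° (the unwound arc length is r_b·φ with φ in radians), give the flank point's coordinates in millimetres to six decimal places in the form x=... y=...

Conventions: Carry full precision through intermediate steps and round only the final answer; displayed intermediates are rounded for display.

single-mesh involute tooth geometry (32T wheel at module 3.940)
pitch radius r_p = m·N/2 = 3.940·32/2 = 63.040000
base radius r_b = r_p·cos α = 63.040000·cos 15.590° = 60.720726
roll angle φ = 37.142° = 0.64825019 rad
x = r_b·(cos φ + φ·sin φ) = 72.169627
y = r_b·(sin φ − φ·cos φ) = 5.285456

x=72.169627 y=5.285456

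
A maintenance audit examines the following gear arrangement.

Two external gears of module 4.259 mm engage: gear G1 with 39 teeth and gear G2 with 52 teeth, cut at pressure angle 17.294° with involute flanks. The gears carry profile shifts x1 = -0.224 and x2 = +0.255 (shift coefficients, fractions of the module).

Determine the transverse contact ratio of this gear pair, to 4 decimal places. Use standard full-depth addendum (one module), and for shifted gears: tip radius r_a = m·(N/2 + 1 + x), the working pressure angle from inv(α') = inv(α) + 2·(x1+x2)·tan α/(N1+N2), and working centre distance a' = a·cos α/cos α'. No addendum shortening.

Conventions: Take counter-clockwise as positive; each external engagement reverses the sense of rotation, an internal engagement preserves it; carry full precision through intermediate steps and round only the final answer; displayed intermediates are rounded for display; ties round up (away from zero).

single-mesh involute tooth geometry (39T engaging 52T at module 4.259)
base radii: r_b1 = 79.295948, r_b2 = 105.727930
tip radii: r_a1 = 86.355484, r_a2 = 116.079045
inv(α') = inv(17.294°) + 2·(-0.224+0.255)·tan α/(39+52) = 0.00972533  ⇒  α' = 17.41842°
a' = a·cos α / cos α' = 193.7845·cos 17.294°/cos 17.41842° = 193.916070
action lengths: √(r_a1²−r_b1²) = 34.196817, √(r_a2²−r_b2²) = 47.916067
base pitch p_b = π·m·cos α = 12.775157
CR = (34.196817 + 47.916067 − 193.916070·sin 17.41842°)/12.775157 = 1.883701
contact ratio ≈ 1.8837

1.8837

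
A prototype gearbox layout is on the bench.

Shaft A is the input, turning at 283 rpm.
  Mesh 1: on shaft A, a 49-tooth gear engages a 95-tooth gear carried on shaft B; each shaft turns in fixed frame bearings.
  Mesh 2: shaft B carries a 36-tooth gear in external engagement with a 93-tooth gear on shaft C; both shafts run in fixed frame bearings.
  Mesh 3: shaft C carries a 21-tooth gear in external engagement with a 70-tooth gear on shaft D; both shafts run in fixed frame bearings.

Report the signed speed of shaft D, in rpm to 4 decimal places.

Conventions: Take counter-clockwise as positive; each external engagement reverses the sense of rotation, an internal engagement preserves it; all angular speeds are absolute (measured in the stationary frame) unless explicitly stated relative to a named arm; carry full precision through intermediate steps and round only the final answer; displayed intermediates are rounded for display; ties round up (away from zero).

-16.9512 rpm

topology: fixed-axis compound train — 3 meshes, A→D
mesh 1 [49T→95T]: ω = 283.0000×49/95 = 145.9684 rpm, sense flips to −
mesh 2 [36T→93T]: ω = 145.9684×36/93 = 56.5039 rpm, sense flips to +
mesh 3 [21T→70T]: ω = 56.5039×21/70 = 16.9512 rpm, sense flips to −
signed output speed = -16.9512 rpm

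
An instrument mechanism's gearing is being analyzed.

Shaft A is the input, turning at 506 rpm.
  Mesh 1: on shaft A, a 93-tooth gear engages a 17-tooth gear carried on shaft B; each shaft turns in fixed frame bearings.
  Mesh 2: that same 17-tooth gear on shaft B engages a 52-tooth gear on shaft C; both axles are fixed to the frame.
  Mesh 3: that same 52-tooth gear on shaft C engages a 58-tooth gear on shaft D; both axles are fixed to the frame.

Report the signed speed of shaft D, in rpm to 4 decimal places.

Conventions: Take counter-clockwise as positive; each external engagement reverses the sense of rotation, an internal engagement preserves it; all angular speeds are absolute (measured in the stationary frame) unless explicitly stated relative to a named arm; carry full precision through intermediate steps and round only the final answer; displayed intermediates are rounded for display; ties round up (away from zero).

recognized (4 fixed axles, 3 meshes): fixed-axis compound train
mesh 1 [93T→17T]: ω = 506.0000×93/17 = 2768.1176 rpm, sense flips to −
mesh 2 [17T→52T]: ω = 2768.1176×17/52 = 904.9615 rpm, sense flips to +
mesh 3 [52T→58T]: ω = 904.9615×52/58 = 811.3448 rpm, sense flips to −
signed output speed = -811.3448 rpm

-811.3448 rpm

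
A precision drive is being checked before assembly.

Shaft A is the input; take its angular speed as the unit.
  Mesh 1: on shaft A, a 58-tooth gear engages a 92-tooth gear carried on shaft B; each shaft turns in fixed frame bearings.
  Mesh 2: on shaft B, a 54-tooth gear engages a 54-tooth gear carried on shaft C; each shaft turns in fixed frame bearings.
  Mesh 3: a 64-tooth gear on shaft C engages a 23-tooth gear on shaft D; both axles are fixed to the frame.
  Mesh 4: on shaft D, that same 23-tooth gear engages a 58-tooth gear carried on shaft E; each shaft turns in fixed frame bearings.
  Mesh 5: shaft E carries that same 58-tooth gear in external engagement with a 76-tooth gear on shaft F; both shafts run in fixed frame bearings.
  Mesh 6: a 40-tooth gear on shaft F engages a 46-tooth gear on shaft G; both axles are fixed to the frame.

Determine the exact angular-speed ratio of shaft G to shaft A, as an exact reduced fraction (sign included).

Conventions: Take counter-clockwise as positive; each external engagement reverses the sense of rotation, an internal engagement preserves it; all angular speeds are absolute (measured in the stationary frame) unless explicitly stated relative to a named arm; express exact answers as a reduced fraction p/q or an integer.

4640/10051

class = fixed-axis compound train [6 meshes; 6 ratios multiply, 6 sense flips]
mesh 1 [58T→92T]: running ratio 29/46, sense −
mesh 2 [54T→54T]: running ratio 29/46, sense +
mesh 3 [64T→23T]: running ratio 928/529, sense −
mesh 4 [23T→58T]: running ratio 16/23, sense +
mesh 5 [58T→76T]: running ratio 232/437, sense −
mesh 6 [40T→46T]: running ratio 4640/10051, sense +
ω_out/ω_in = 4640/10051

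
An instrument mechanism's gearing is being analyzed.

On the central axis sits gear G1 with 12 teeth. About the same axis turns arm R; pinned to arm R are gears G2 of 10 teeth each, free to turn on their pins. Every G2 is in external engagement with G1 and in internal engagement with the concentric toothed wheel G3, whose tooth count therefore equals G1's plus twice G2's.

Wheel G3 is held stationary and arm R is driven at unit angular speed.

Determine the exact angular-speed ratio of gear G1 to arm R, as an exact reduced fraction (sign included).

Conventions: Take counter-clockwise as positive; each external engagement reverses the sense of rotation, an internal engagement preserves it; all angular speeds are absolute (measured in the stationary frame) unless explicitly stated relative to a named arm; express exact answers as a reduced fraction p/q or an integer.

planetary set (12T centre, 10T on arm, 32T internal) — Willis relation
ring teeth: 12 + 2·10 = 32
12(ω_sun−ω_arm) = −32(ω_ring−ω_arm),  ω_ring = 0, ω_arm = 1
ω_sun = 1 − (32/12)(0−1) = 11/3
ω_out/ω_in = 11/3

11/3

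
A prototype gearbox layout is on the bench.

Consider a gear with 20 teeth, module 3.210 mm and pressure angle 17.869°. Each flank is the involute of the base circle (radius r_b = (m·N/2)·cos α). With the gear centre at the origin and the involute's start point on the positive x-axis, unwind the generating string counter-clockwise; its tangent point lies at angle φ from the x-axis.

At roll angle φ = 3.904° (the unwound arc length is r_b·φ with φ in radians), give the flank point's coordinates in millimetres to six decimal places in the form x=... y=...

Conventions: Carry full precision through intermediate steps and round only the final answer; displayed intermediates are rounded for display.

x=30.622353 y=0.003220

topology: single-mesh involute geometry — m = 3.210, N = 20
pitch radius r_p = m·N/2 = 3.210·20/2 = 32.100000
base radius r_b = r_p·cos α = 32.100000·cos 17.869° = 30.551514
roll angle φ = 3.904° = 0.06813765 rad
x = r_b·(cos φ + φ·sin φ) = 30.622353
y = r_b·(sin φ − φ·cos φ) = 0.003220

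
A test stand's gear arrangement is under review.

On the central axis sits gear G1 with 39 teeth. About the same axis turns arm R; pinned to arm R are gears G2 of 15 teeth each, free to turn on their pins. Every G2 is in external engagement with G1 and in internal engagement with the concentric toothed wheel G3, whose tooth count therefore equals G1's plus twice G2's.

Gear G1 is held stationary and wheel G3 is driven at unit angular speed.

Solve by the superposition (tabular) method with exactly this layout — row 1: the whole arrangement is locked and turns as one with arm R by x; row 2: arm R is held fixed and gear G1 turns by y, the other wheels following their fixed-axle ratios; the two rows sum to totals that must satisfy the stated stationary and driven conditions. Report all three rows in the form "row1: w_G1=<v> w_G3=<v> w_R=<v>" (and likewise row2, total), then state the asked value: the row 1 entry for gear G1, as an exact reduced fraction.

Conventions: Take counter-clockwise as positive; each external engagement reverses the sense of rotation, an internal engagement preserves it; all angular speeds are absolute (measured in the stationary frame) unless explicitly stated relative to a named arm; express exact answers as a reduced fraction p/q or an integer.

row1: w_G1=23/36 w_G3=23/36 w_R=23/36
row2: w_G1=-23/36 w_G3=13/36 w_R=0
total: w_G1=0 w_G3=1 w_R=23/36
asked value: 23/36

planetary set (39T centre, 15T on arm, 69T internal) — Willis relation
row 1 (train locked, turned with arm): all members turn x
superposition row 2 [arm held]: sun y, ring −(39/69)·y, arm 0
boundary: total ω_sun = x + y = 0 and total ω_ring = x − (39/69)·y = 1  ⇒  y = -23/36, x = 23/36
row 2 ring = −(39/69)·(-23/36) = 13/36
totals (row 1 + row 2): sun 23/36 + (-23/36) = 0, ring 23/36 + 13/36 = 1, arm 23/36 + 0 = 23/36
asked cell (row1, sun) = 23/36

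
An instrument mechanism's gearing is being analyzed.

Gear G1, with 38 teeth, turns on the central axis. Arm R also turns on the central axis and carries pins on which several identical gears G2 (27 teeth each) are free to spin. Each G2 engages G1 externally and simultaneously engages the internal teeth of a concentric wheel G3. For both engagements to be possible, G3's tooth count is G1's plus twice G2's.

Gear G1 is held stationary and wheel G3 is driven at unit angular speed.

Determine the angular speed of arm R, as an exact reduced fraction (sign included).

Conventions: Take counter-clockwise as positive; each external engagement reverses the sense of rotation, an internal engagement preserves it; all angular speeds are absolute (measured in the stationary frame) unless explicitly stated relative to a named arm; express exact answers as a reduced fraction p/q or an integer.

planetary set (38T centre, 27T on arm, 92T internal) — Willis relation
ring teeth: 38 + 2·27 = 92
38(ω_sun−ω_arm) = −92(ω_ring−ω_arm),  ω_sun = 0, ω_ring = 1
38(0−ω_arm) = −92(1−ω_arm)  ⇒  130·ω_arm = 92  ⇒  ω_arm = 46/65
exact speed ratio = 46/65

46/65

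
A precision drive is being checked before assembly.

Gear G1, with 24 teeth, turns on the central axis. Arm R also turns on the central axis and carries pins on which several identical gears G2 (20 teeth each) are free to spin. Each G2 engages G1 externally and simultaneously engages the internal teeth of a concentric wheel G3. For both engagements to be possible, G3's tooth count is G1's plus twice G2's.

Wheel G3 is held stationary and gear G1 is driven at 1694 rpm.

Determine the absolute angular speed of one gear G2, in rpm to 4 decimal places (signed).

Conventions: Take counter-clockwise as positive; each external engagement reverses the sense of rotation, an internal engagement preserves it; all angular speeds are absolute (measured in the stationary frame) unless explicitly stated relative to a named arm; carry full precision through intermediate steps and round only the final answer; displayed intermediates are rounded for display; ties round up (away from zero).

-1016.4000 rpm

planetary set (24T centre, 20T on arm, 64T internal) — Willis relation
normalise by the input: solve with ω_sun = 1, then scale by 1694 rpm
ring teeth: 24 + 2·20 = 64
24(ω_sun−ω_arm) = −64(ω_ring−ω_arm),  ω_ring = 0, ω_sun = 1
24(1−ω_arm) = −64(0−ω_arm)  ⇒  88·ω_arm = 24  ⇒  ω_arm = 3/11
sun–planet mesh: 24·(1−3/11) = −20·(ω_p−ω_arm)  ⇒  ω_p−ω_arm = -48/55
ω_p = 3/11 − 48/55 = -3/5
scale: ω_p = -3/5 × 1694 rpm = -1016.4000 rpm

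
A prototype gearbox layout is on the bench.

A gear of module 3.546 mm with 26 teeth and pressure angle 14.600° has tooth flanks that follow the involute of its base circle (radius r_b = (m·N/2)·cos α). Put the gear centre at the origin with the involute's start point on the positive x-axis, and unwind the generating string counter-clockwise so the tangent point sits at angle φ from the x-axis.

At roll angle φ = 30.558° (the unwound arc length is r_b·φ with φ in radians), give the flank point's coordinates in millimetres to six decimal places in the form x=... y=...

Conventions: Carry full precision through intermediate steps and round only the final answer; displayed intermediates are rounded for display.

x=50.509921 y=2.192343

single-mesh involute tooth geometry (26T wheel at module 3.546)
pitch radius r_p = m·N/2 = 3.546·26/2 = 46.098000
base radius r_b = r_p·cos α = 46.098000·cos 14.600° = 44.609457
roll angle φ = 30.558° = 0.53333771 rad
x = r_b·(cos φ + φ·sin φ) = 50.509921
y = r_b·(sin φ − φ·cos φ) = 2.192343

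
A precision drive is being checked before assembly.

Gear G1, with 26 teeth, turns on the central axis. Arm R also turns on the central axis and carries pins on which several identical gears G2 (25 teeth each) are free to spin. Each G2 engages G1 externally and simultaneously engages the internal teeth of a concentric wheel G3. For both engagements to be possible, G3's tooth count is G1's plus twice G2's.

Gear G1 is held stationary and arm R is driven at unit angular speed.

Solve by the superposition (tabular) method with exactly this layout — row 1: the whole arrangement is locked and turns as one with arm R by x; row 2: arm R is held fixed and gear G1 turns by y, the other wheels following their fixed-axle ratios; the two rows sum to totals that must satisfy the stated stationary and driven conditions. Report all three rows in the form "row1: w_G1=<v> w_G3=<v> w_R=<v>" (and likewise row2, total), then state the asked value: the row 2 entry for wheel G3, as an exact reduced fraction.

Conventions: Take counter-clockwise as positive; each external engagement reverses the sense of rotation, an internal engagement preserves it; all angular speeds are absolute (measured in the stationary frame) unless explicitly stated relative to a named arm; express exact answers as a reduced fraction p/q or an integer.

row1: w_G1=1 w_G3=1 w_R=1
row2: w_G1=-1 w_G3=13/38 w_R=0
total: w_G1=0 w_G3=51/38 w_R=1
asked value: 13/38

recognized (axles ride arm R): planetary set, 26/25/76 teeth
superposition row 1 [locked train]: every member turns x
row 2 — arm fixed, fixed-axis ratios: sun y, ring −(26/76)·y, arm 0
boundary: total ω_sun = x + y = 0 and total ω_arm = x = 1  ⇒  y = -1, x = 1
row 2 ring = −(26/76)·(-1) = 13/38
totals (row 1 + row 2): sun 1 + (-1) = 0, ring 1 + 13/38 = 51/38, arm 1 + 0 = 1
asked cell (row2, ring) = 13/38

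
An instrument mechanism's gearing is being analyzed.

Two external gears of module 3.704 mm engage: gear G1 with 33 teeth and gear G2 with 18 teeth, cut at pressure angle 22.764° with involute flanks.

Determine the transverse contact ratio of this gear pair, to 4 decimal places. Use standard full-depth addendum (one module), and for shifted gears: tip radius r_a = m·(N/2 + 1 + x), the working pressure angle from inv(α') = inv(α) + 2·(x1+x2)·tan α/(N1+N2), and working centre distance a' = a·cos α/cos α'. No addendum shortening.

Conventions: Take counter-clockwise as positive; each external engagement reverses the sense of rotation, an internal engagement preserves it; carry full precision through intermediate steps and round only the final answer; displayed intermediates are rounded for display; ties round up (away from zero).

1.5046

recognized (one external pair, fixed centres): single-mesh tooth geometry, m = 3.704, N1 = 33, N2 = 18
base radii: r_b1 = 56.355458, r_b2 = 30.739341
tip radii: r_a1 = 64.820000, r_a2 = 37.040000
no profile shift: α' = α, a' = a
action lengths: √(r_a1²−r_b1²) = 32.026470, √(r_a2²−r_b2²) = 20.665298
base pitch p_b = π·m·cos α = 10.730054
CR = (32.026470 + 20.665298 − 94.452000·sin 22.76400°)/10.730054 = 1.504639
contact ratio ≈ 1.5046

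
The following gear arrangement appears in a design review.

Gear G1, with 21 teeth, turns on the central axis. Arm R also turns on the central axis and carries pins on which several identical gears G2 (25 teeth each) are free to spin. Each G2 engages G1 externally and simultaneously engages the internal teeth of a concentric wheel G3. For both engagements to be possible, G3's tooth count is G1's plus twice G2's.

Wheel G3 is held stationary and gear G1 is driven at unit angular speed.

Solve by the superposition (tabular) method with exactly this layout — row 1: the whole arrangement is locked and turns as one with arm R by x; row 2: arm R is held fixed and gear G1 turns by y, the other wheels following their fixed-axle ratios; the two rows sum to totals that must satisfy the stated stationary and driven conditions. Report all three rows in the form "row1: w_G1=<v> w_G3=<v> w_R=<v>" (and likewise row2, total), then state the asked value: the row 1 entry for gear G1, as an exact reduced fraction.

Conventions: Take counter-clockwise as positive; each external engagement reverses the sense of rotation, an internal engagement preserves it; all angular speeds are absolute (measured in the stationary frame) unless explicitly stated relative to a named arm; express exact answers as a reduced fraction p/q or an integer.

class = planetary set [G3 = 21+2·25 = 71; Willis about the carrier]
superposition row 1 [locked train]: every member turns x
row 2 — arm fixed, fixed-axis ratios: sun y, ring −(21/71)·y, arm 0
boundary: total ω_ring = x − (21/71)·y = 0 and total ω_sun = x + y = 1  ⇒  y = 71/92, x = 21/92
row 2 ring = −(21/71)·71/92 = -21/92
totals (row 1 + row 2): sun 21/92 + 71/92 = 1, ring 21/92 + (-21/92) = 0, arm 21/92 + 0 = 21/92
asked cell (row1, sun) = 21/92

row1: w_G1=21/92 w_G3=21/92 w_R=21/92
row2: w_G1=71/92 w_G3=-21/92 w_R=0
total: w_G1=1 w_G3=0 w_R=21/92
asked value: 21/92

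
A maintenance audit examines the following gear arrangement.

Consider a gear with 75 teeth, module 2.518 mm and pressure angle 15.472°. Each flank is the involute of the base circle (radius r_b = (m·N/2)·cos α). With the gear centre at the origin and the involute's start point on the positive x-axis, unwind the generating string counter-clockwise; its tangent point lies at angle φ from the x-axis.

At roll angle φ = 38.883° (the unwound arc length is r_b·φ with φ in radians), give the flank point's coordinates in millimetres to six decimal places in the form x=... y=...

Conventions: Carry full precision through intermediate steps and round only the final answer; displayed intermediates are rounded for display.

x=109.607012 y=9.051316

single-mesh involute tooth geometry (75T wheel at module 2.518)
pitch radius r_p = m·N/2 = 2.518·75/2 = 94.425000
base radius r_b = r_p·cos α = 94.425000·cos 15.472° = 91.003126
roll angle φ = 38.883° = 0.67863637 rad
x = r_b·(cos φ + φ·sin φ) = 109.607012
y = r_b·(sin φ − φ·cos φ) = 9.051316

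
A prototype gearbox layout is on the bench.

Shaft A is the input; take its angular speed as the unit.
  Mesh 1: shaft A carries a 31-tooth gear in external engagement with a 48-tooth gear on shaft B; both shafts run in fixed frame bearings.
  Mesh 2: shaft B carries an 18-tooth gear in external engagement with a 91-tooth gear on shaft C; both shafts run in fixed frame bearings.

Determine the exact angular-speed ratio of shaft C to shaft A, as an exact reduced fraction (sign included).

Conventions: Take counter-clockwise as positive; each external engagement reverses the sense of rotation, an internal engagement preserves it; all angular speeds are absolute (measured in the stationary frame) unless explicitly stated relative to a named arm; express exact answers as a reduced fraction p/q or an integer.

93/728

class = fixed-axis compound train [2 meshes; 2 ratios multiply, 2 sense flips]
mesh 1 [31T→48T]: running ratio 31/48, sense −
mesh 2 [18T→91T]: running ratio 93/728, sense +
ω_out/ω_in = 93/728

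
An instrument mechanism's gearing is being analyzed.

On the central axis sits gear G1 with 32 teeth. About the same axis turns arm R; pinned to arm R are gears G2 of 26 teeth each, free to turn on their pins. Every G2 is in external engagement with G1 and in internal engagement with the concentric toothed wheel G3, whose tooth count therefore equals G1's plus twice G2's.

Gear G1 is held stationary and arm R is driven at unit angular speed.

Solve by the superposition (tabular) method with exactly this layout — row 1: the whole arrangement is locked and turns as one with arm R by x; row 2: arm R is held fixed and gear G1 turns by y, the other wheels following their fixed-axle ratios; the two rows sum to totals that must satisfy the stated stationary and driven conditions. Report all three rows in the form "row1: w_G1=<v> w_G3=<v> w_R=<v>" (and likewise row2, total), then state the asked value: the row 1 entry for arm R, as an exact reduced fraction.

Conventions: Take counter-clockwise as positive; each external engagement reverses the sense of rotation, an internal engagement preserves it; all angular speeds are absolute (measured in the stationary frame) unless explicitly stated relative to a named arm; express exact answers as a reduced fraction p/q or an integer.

row1: w_G1=1 w_G3=1 w_R=1
row2: w_G1=-1 w_G3=8/21 w_R=0
total: w_G1=0 w_G3=29/21 w_R=1
asked value: 1

topology: planetary set — G1 32T / G2 26T / G3 84T, arm = carrier (Willis)
row 1: whole set turns with the arm by x
row 2: sun turns y, ring = −(32/84)·y, arm 0
boundary: total ω_sun = x + y = 0 and total ω_arm = x = 1  ⇒  y = -1, x = 1
row 2 ring = −(32/84)·(-1) = 8/21
totals (row 1 + row 2): sun 1 + (-1) = 0, ring 1 + 8/21 = 29/21, arm 1 + 0 = 1
asked cell (row1, arm) = 1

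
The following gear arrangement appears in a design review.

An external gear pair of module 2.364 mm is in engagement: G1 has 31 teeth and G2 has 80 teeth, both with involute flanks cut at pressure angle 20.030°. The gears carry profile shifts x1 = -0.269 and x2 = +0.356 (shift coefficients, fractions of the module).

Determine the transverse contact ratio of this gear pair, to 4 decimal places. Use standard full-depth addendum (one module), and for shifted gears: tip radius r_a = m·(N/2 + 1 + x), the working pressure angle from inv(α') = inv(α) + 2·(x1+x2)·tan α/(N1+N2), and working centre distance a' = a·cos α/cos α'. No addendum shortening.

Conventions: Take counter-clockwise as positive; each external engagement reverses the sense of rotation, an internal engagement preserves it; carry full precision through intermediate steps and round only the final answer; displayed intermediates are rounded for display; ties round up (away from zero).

recognized (one external pair, fixed centres): single-mesh tooth geometry, m = 2.364, N1 = 31, N2 = 80
base radii: r_b1 = 34.425650, r_b2 = 88.840388
tip radii: r_a1 = 38.370084, r_a2 = 97.765584
inv(α') = inv(20.030°) + 2·(-0.269+0.356)·tan α/(31+80) = 0.01554534  ⇒  α' = 20.27314°
a' = a·cos α / cos α' = 131.2020·cos 20.030°/cos 20.27314° = 131.406476
action lengths: √(r_a1²−r_b1²) = 16.945145, √(r_a2²−r_b2²) = 40.810475
base pitch p_b = π·m·cos α = 6.977508
CR = (16.945145 + 40.810475 − 131.406476·sin 20.27314°)/6.977508 = 1.751888
contact ratio ≈ 1.7519

1.7519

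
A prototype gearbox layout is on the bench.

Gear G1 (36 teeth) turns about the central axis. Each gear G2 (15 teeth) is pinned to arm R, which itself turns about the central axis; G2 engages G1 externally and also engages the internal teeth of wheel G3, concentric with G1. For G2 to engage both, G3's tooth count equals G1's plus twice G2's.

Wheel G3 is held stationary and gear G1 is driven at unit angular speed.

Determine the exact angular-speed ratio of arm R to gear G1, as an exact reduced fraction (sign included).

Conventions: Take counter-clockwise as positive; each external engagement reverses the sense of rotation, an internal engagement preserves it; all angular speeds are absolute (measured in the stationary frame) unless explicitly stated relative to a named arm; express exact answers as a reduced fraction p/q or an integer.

6/17

recognized (axles ride arm R): planetary set, 36/15/66 teeth
ring teeth: 36 + 2·15 = 66
36(ω_sun−ω_arm) = −66(ω_ring−ω_arm),  ω_ring = 0, ω_sun = 1
36(1−ω_arm) = −66(0−ω_arm)  ⇒  102·ω_arm = 36  ⇒  ω_arm = 6/17
ω_out/ω_in = 6/17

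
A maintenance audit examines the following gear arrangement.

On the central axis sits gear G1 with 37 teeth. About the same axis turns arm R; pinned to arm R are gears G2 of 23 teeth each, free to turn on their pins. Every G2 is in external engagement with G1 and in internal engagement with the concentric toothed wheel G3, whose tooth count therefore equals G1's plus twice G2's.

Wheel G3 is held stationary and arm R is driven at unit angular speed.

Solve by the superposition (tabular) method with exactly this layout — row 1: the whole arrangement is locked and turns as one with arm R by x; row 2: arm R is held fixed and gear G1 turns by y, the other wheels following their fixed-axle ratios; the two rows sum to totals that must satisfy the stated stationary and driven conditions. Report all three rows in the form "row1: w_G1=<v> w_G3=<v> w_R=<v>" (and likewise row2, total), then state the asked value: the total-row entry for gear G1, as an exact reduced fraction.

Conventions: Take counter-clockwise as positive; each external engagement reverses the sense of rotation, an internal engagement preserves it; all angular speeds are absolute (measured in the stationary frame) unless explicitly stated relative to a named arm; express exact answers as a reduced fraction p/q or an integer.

topology: planetary set — G1 37T / G2 23T / G3 83T, arm = carrier (Willis)
row 1 (train locked, turned with arm): all members turn x
superposition row 2 [arm held]: sun y, ring −(37/83)·y, arm 0
boundary: total ω_ring = x − (37/83)·y = 0 and total ω_arm = x = 1  ⇒  y = 83/37, x = 1
row 2 ring = −(37/83)·83/37 = -1
totals (row 1 + row 2): sun 1 + 83/37 = 120/37, ring 1 + (-1) = 0, arm 1 + 0 = 1
asked cell (total, sun) = 120/37

row1: w_G1=1 w_G3=1 w_R=1
row2: w_G1=83/37 w_G3=-1 w_R=0
total: w_G1=120/37 w_G3=0 w_R=1
asked value: 120/37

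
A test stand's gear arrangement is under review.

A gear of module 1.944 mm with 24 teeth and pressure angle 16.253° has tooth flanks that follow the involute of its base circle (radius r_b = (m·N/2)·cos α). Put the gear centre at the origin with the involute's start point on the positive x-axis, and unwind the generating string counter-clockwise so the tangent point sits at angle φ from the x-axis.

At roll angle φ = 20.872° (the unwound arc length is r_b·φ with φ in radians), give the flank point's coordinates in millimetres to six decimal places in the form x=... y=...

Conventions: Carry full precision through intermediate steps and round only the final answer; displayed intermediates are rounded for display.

single-mesh involute tooth geometry (24T wheel at module 1.944)
pitch radius r_p = m·N/2 = 1.944·24/2 = 23.328000
base radius r_b = r_p·cos α = 23.328000·cos 16.253° = 22.395701
roll angle φ = 20.872° = 0.36428512 rad
x = r_b·(cos φ + φ·sin φ) = 23.832760
y = r_b·(sin φ − φ·cos φ) = 0.356118

x=23.832760 y=0.356118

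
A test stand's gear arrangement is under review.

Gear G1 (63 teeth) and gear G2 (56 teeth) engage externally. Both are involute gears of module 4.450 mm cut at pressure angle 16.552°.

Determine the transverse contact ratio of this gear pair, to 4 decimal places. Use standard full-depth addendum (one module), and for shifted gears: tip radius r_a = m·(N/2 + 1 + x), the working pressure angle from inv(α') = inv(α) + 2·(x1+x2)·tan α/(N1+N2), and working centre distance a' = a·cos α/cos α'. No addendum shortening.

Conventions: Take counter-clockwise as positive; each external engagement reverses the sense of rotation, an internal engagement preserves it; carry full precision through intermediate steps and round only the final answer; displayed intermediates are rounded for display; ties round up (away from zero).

2.0105

class = single-mesh tooth geometry [involute pair 63T × 56T, m = 4.450]
base radii: r_b1 = 134.366369, r_b2 = 119.436772
tip radii: r_a1 = 144.625000, r_a2 = 129.050000
no profile shift: α' = α, a' = a
action lengths: √(r_a1²−r_b1²) = 53.498313, √(r_a2²−r_b2²) = 48.874942
base pitch p_b = π·m·cos α = 13.400775
CR = (53.498313 + 48.874942 − 264.775000·sin 16.55200°)/13.400775 = 2.010534
contact ratio ≈ 2.0105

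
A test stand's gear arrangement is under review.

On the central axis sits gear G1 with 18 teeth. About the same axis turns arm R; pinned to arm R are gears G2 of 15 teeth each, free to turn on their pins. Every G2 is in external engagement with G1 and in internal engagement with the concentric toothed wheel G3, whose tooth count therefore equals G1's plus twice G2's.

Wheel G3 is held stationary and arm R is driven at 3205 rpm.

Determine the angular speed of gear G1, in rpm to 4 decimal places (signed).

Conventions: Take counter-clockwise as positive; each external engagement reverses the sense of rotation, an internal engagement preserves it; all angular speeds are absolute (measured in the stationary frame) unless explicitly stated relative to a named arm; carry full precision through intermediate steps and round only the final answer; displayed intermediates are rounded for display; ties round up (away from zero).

+11751.6667 rpm

planetary set (18T centre, 15T on arm, 48T internal) — Willis relation
normalise by the input: solve with ω_arm = 1, then scale by 3205 rpm
ring teeth: 18 + 2·15 = 48
18(ω_sun−ω_arm) = −48(ω_ring−ω_arm),  ω_ring = 0, ω_arm = 1
ω_sun = 1 − (48/18)(0−1) = 11/3
scale: ω_sun = 11/3 × 3205 rpm = +11751.6667 rpm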